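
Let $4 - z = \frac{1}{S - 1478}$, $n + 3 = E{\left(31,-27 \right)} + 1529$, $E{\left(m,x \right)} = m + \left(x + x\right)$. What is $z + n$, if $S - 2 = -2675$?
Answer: $\frac{6255558}{4151} \approx 1507.0$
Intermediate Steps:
$S = -2673$ ($S = 2 - 2675 = -2673$)
$E{\left(m,x \right)} = m + 2 x$
$n = 1503$ ($n = -3 + \left(\left(31 + 2 \left(-27\right)\right) + 1529\right) = -3 + \left(\left(31 - 54\right) + 1529\right) = -3 + \left(-23 + 1529\right) = -3 + 1506 = 1503$)
$z = \frac{16605}{4151}$ ($z = 4 - \frac{1}{-2673 - 1478} = 4 - \frac{1}{-4151} = 4 - - \frac{1}{4151} = 4 + \frac{1}{4151} = \frac{16605}{4151} \approx 4.0002$)
$z + n = \frac{16605}{4151} + 1503 = \frac{6255558}{4151}$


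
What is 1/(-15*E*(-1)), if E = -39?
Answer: -1/585 ≈ -0.0017094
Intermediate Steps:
1/(-15*E*(-1)) = 1/(-15*(-39)*(-1)) = 1/(585*(-1)) = 1/(-585) = -1/585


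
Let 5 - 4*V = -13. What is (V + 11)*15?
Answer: 465/2 ≈ 232.50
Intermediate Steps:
V = 9/2 (V = 5/4 - 1/4*(-13) = 5/4 + 13/4 = 9/2 ≈ 4.5000)
(V + 11)*15 = (9/2 + 11)*15 = (31/2)*15 = 465/2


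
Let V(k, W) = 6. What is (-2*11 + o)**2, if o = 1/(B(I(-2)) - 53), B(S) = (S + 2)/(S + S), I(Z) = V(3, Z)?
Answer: 11950849/24649 ≈ 484.84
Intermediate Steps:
I(Z) = 6
B(S) = (2 + S)/(2*S) (B(S) = (2 + S)/((2*S)) = (2 + S)*(1/(2*S)) = (2 + S)/(2*S))
o = -3/157 (o = 1/((1/2)*(2 + 6)/6 - 53) = 1/((1/2)*(1/6)*8 - 53) = 1/(2/3 - 53) = 1/(-157/3) = -3/157 ≈ -0.019108)
(-2*11 + o)**2 = (-2*11 - 3/157)**2 = (-22 - 3/157)**2 = (-3457/157)**2 = 11950849/24649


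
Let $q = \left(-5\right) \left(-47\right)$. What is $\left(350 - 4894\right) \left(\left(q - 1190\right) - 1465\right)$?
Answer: $10996480$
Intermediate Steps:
$q = 235$
$\left(350 - 4894\right) \left(\left(q - 1190\right) - 1465\right) = \left(350 - 4894\right) \left(\left(235 - 1190\right) - 1465\right) = - 4544 \left(-955 - 1465\right) = \left(-4544\right) \left(-2420\right) = 10996480$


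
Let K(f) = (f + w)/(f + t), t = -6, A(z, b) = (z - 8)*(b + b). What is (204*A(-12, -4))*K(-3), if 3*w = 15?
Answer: -21760/3 ≈ -7253.3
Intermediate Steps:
w = 5 (w = (1/3)*15 = 5)
A(z, b) = 2*b*(-8 + z) (A(z, b) = (-8 + z)*(2*b) = 2*b*(-8 + z))
K(f) = (5 + f)/(-6 + f) (K(f) = (f + 5)/(f - 6) = (5 + f)/(-6 + f))
(204*A(-12, -4))*K(-3) = (204*(2*(-4)*(-8 - 12)))*((5 - 3)/(-6 - 3)) = (204*(2*(-4)*(-20)))*(2/(-9)) = (204*160)*(-1/9*2) = 32640*(-2/9) = -21760/3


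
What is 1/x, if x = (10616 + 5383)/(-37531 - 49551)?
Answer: -87082/15999 ≈ -5.4430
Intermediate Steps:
x = -15999/87082 (x = 15999/(-87082) = 15999*(-1/87082) = -15999/87082 ≈ -0.18372)
1/x = 1/(-15999/87082) = -87082/15999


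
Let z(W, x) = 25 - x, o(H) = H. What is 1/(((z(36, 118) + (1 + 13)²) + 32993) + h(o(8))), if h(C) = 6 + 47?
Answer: 1/33149 ≈ 3.0167e-5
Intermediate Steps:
h(C) = 53
1/(((z(36, 118) + (1 + 13)²) + 32993) + h(o(8))) = 1/((((25 - 1*118) + (1 + 13)²) + 32993) + 53) = 1/((((25 - 118) + 14²) + 32993) + 53) = 1/(((-93 + 196) + 32993) + 53) = 1/((103 + 32993) + 53) = 1/(33096 + 53) = 1/33149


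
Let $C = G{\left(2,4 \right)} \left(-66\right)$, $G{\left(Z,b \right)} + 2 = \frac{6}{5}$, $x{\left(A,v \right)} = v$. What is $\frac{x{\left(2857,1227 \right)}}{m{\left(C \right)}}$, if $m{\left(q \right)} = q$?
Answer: $\frac{2045}{88} \approx 23.239$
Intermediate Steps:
$G{\left(Z,b \right)} = - \frac{4}{5}$ ($G{\left(Z,b \right)} = -2 + \frac{6}{5} = - \frac{4}{5}$)
$C = \frac{264}{5}$ ($C = \left(- \frac{4}{5}\right) \left(-66\right) = \frac{264}{5} \approx 52.8$)
$\frac{x{\left(2857,1227 \right)}}{m{\left(C \right)}} = \frac{1227}{\frac{264}{5}} = 1227 \cdot \frac{5}{264} = \frac{2045}{88}$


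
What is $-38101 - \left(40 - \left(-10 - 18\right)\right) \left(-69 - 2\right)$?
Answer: $-33273$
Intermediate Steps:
$-38101 - \left(40 - \left(-10 - 18\right)\right) \left(-69 - 2\right) = -38101 - \left(40 - \left(-10 - 18\right)\right) \left(-71\right) = -38101 - \left(40 - -28\right) \left(-71\right) = -38101 - \left(40 + 28\right) \left(-71\right) = -38101 - 68 \left(-71\right) = -38101 - -4828 = -38101 + 4828 = -33273$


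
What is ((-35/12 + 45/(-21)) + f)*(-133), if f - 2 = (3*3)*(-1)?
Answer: 19247/12 ≈ 1603.9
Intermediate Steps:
f = -7 (f = 2 + (3*3)*(-1) = 2 + 9*(-1) = 2 - 9 = -7)
((-35/12 + 45/(-21)) + f)*(-133) = ((-35/12 + 45/(-21)) - 7)*(-133) = ((-35*1/12 + 45*(-1/21)) - 7)*(-133) = ((-35/12 - 15/7) - 7)*(-133) = (-425/84 - 7)*(-133) = -1013/84*(-133) = 19247/12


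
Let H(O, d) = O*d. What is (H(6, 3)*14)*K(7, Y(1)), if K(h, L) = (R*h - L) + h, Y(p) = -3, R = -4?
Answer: -4536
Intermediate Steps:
K(h, L) = -L - 3*h (K(h, L) = (-4*h - L) + h = (-L - 4*h) + h = -L - 3*h)
(H(6, 3)*14)*K(7, Y(1)) = ((6*3)*14)*(-1*(-3) - 3*7) = (18*14)*(3 - 21) = 252*(-18) = -4536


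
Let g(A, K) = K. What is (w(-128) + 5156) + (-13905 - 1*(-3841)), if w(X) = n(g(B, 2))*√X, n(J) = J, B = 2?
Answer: -4908 + 16*I*√2 ≈ -4908.0 + 22.627*I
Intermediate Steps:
w(X) = 2*√X
(w(-128) + 5156) + (-13905 - 1*(-3841)) = (2*√(-128) + 5156) + (-13905 - 1*(-3841)) = (2*(8*I*√2) + 5156) + (-13905 + 3841) = (16*I*√2 + 5156) - 10064 = (5156 + 16*I*√2) - 10064 = -4908 + 16*I*√2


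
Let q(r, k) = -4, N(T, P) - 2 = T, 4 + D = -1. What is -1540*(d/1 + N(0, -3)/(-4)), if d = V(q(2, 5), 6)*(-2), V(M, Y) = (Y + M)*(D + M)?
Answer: -54670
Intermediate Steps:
D = -5 (D = -4 - 1 = -5)
N(T, P) = 2 + T
V(M, Y) = (-5 + M)*(M + Y) (V(M, Y) = (Y + M)*(-5 + M) = (M + Y)*(-5 + M) = (-5 + M)*(M + Y))
d = 36 (d = ((-4)**2 - 5*(-4) - 5*6 - 4*6)*(-2) = (16 + 20 - 30 - 24)*(-2) = -18*(-2) = 36)
-1540*(d/1 + N(0, -3)/(-4)) = -1540*(36/1 + (2 + 0)/(-4)) = -1540*(36*1 + 2*(-1/4)) = -1540*(36 - 1/2) = -1540*71/2 = -54670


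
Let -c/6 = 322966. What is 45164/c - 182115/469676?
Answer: -785954129/1912050996 ≈ -0.41105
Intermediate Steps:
c = -1937796 (c = -6*322966 = -1937796)
45164/c - 182115/469676 = 45164/(-1937796) - 182115/469676 = 45164*(-1/1937796) - 182115*1/469676 = -1613/69207 - 182115/469676 = -785954129/1912050996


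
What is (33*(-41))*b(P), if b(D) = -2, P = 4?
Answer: 2706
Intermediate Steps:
(33*(-41))*b(P) = (33*(-41))*(-2) = -1353*(-2) = 2706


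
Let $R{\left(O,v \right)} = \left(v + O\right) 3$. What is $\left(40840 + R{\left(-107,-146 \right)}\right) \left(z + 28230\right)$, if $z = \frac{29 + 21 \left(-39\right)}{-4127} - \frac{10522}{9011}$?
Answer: $\frac{42076718831718186}{37188397} \approx 1.1314 \cdot 10^{9}$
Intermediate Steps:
$R{\left(O,v \right)} = 3 O + 3 v$ ($R{\left(O,v \right)} = \left(O + v\right) 3 = 3 O + 3 v$)
$z = - \frac{36305604}{37188397}$ ($z = \left(29 - 819\right) \left(- \frac{1}{4127}\right) - \frac{10522}{9011} = \left(-790\right) \left(- \frac{1}{4127}\right) - \frac{10522}{9011} = \frac{790}{4127} - \frac{10522}{9011} = - \frac{36305604}{37188397} \approx -0.97626$)
$\left(40840 + R{\left(-107,-146 \right)}\right) \left(z + 28230\right) = \left(40840 + \left(3 \left(-107\right) + 3 \left(-146\right)\right)\right) \left(- \frac{36305604}{37188397} + 28230\right) = \left(40840 - 759\right) \frac{1049792141706}{37188397} = 40081 \cdot \frac{1049792141706}{37188397} = \frac{42076718831718186}{37188397}$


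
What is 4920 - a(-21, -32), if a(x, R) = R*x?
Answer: 4248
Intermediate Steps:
4920 - a(-21, -32) = 4920 - (-32)*(-21) = 4920 - 1*672 = 4920 - 672 = 4248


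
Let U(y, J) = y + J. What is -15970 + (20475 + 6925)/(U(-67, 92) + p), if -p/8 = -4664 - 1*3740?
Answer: -1074066890/67257 ≈ -15970.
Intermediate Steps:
p = 67232 (p = -8*(-4664 - 1*3740) = -8*(-4664 - 3740) = -8*(-8404) = 67232)
U(y, J) = J + y
-15970 + (20475 + 6925)/(U(-67, 92) + p) = -15970 + (20475 + 6925)/((92 - 67) + 67232) = -15970 + 27400/(25 + 67232) = -15970 + 27400/67257 = -1074066890/67257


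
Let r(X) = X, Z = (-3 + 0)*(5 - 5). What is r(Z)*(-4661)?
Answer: 0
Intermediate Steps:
Z = 0 (Z = -3*0 = 0)
r(Z)*(-4661) = 0*(-4661) = 0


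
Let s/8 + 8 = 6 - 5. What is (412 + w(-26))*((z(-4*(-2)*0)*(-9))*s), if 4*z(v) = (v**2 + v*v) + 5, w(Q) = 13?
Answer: 267750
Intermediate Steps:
z(v) = 5/4 + v**2/2 (z(v) = ((v**2 + v*v) + 5)/4 = ((v**2 + v**2) + 5)/4 = (2*v**2 + 5)/4 = (5 + 2*v**2)/4 = 5/4 + v**2/2)
s = -56 (s = -64 + 8*(6 - 5) = -64 + 8*1 = -64 + 8 = -56)
(412 + w(-26))*((z(-4*(-2)*0)*(-9))*s) = (412 + 13)*(((5/4 + (-4*(-2)*0)**2/2)*(-9))*(-56)) = 425*(((5/4 + (8*0)**2/2)*(-9))*(-56)) = 425*(((5/4 + (1/2)*0**2)*(-9))*(-56)) = 425*(((5/4 + (1/2)*0)*(-9))*(-56)) = 425*(((5/4 + 0)*(-9))*(-56)) = 425*(((5/4)*(-9))*(-56)) = 425*(-45/4*(-56)) = 425*630 = 267750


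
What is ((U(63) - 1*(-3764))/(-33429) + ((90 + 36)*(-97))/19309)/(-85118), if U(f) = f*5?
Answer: 487330649/54942014391198 ≈ 8.8699e-6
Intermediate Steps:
U(f) = 5*f
((U(63) - 1*(-3764))/(-33429) + ((90 + 36)*(-97))/19309)/(-85118) = ((5*63 - 1*(-3764))/(-33429) + ((90 + 36)*(-97))/19309)/(-85118) = ((315 + 3764)*(-1/33429) + (126*(-97))*(1/19309))*(-1/85118) = (4079*(-1/33429) - 12222*1/19309)*(-1/85118) = (-4079/33429 - 12222/19309)*(-1/85118) = -487330649/645480561*(-1/85118) = 487330649/54942014391198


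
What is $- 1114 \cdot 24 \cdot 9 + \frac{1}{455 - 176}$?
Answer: $- \frac{67134095}{279} \approx -2.4062 \cdot 10^{5}$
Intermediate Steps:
$- 1114 \cdot 24 \cdot 9 + \frac{1}{455 - 176} = \left(-1114\right) 216 + \frac{1}{279} = -240624 + \frac{1}{279} = - \frac{67134095}{279}$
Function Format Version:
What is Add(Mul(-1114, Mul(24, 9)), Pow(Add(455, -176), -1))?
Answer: Rational(-67134095, 279) ≈ -2.4062e+5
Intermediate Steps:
Add(Mul(-1114, Mul(24, 9)), Pow(Add(455, -176), -1)) = Add(Mul(-1114, 216), Pow(279, -1)) = Add(-240624, Rational(1, 279)) = Rational(-67134095, 279)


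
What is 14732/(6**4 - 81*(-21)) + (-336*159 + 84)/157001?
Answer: 2153078752/470531997 ≈ 4.5758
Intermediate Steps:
14732/(6**4 - 81*(-21)) + (-336*159 + 84)/157001 = 14732/(1296 + 1701) + (-53424 + 84)*(1/157001) = 14732/2997 - 53340*1/157001 = 14732*(1/2997) - 53340/157001 = 14732/2997 - 53340/157001 = 2153078752/470531997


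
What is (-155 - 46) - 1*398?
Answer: -599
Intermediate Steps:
(-155 - 46) - 1*398 = -201 - 398 = -599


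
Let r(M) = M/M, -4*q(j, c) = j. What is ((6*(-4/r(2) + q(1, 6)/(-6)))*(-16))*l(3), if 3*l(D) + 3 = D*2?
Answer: 380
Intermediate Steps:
q(j, c) = -j/4
r(M) = 1
l(D) = -1 + 2*D/3 (l(D) = -1 + (D*2)/3 = -1 + (2*D)/3 = -1 + 2*D/3)
((6*(-4/r(2) + q(1, 6)/(-6)))*(-16))*l(3) = ((6*(-4/1 - ¼*1/(-6)))*(-16))*(-1 + (⅔)*3) = ((6*(-4*1 - ¼*(-⅙)))*(-16))*(-1 + 2) = ((6*(-4 + 1/24))*(-16))*1 = ((6*(-95/24))*(-16))*1 = -95/4*(-16)*1 = 380*1 = 380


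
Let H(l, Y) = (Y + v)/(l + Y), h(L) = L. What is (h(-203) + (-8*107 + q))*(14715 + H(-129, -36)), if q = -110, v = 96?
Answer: -189215509/11 ≈ -1.7201e+7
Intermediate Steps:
H(l, Y) = (96 + Y)/(Y + l) (H(l, Y) = (Y + 96)/(l + Y) = (96 + Y)/(Y + l))
(h(-203) + (-8*107 + q))*(14715 + H(-129, -36)) = (-203 + (-8*107 - 110))*(14715 + (96 - 36)/(-36 - 129)) = (-203 + (-856 - 110))*(14715 + 60/(-165)) = (-203 - 966)*(14715 - 1/165*60) = -1169*(14715 - 4/11) = -1169*161861/11 = -189215509/11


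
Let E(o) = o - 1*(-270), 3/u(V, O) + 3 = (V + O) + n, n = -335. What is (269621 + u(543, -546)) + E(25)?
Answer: 92041353/341 ≈ 2.6992e+5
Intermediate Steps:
u(V, O) = 3/(-338 + O + V) (u(V, O) = 3/(-3 + ((V + O) - 335)) = 3/(-3 + ((O + V) - 335)) = 3/(-3 + (-335 + O + V)) = 3/(-338 + O + V))
E(o) = 270 + o (E(o) = o + 270 = 270 + o)
(269621 + u(543, -546)) + E(25) = (269621 + 3/(-338 - 546 + 543)) + (270 + 25) = (269621 + 3/(-341)) + 295 = (269621 + 3*(-1/341)) + 295 = (269621 - 3/341) + 295 = 91940758/341 + 295 = 92041353/341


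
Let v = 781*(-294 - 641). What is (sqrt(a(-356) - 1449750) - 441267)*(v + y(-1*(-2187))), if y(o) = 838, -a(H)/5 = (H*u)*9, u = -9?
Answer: 321858825999 - 729397*I*sqrt(1593930) ≈ 3.2186e+11 - 9.2087e+8*I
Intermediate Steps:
a(H) = 405*H (a(H) = -5*H*(-9)*9 = -5*(-9*H)*9 = -(-405)*H = 405*H)
v = -730235 (v = 781*(-935) = -730235)
(sqrt(a(-356) - 1449750) - 441267)*(v + y(-1*(-2187))) = (sqrt(405*(-356) - 1449750) - 441267)*(-730235 + 838) = (sqrt(-144180 - 1449750) - 441267)*(-729397) = (sqrt(-1593930) - 441267)*(-729397) = (I*sqrt(1593930) - 441267)*(-729397) = (-441267 + I*sqrt(1593930))*(-729397) = 321858825999 - 729397*I*sqrt(1593930)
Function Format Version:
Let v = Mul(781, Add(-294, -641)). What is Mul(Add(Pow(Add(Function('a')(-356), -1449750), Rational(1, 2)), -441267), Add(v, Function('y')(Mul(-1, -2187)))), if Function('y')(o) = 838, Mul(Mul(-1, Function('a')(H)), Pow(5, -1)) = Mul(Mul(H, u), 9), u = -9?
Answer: Add(321858825999, Mul(-729397, I, Pow(1593930, Rational(1, 2)))) ≈ Add(3.2186e+11, Mul(-9.2087e+8, I))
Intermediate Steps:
Function('a')(H) = Mul(405, H) (Function('a')(H) = Mul(-5, Mul(Mul(H, -9), 9)) = Mul(-5, Mul(Mul(-9, H), 9)) = Mul(-5, Mul(-81, H)) = Mul(405, H))
v = -730235 (v = Mul(781, -935) = -730235)
Mul(Add(Pow(Add(Function('a')(-356), -1449750), Rational(1, 2)), -441267), Add(v, Function('y')(Mul(-1, -2187)))) = Mul(Add(Pow(Add(Mul(405, -356), -1449750), Rational(1, 2)), -441267), Add(-730235, 838)) = Mul(Add(Pow(Add(-144180, -1449750), Rational(1, 2)), -441267), -729397) = Mul(Add(Pow(-1593930, Rational(1, 2)), -441267), -729397) = Mul(Add(Mul(I, Pow(1593930, Rational(1, 2))), -441267), -729397) = Mul(Add(-441267, Mul(I, Pow(1593930, Rational(1, 2)))), -729397) = Add(321858825999, Mul(-729397, I, Pow(1593930, Rational(1, 2))))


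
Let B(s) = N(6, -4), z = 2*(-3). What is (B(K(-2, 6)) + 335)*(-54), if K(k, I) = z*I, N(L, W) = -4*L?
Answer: -16794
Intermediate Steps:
z = -6
K(k, I) = -6*I
B(s) = -24 (B(s) = -4*6 = -24)
(B(K(-2, 6)) + 335)*(-54) = (-24 + 335)*(-54) = 311*(-54) = -16794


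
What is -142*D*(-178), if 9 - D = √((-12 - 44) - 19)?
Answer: 227484 - 126380*I*√3 ≈ 2.2748e+5 - 2.189e+5*I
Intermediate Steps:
D = 9 - 5*I*√3 (D = 9 - √((-12 - 44) - 19) = 9 - √(-56 - 19) = 9 - √(-75) = 9 - 5*I*√3 ≈ 9.0 - 8.6602*I)
-142*D*(-178) = -142*(9 - 5*I*√3)*(-178) = (-1278 + 710*I*√3)*(-178) = 227484 - 126380*I*√3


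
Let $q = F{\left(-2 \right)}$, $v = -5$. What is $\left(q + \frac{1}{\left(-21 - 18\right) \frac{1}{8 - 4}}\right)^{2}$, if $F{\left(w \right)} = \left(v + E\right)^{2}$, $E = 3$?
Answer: $\frac{23104}{1521} \approx 15.19$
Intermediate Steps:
$F{\left(w \right)} = 4$ ($F{\left(w \right)} = \left(-5 + 3\right)^{2} = \left(-2\right)^{2} = 4$)
$q = 4$
$\left(q + \frac{1}{\left(-21 - 18\right) \frac{1}{8 - 4}}\right)^{2} = \left(4 + \frac{1}{\left(-21 - 18\right) \frac{1}{8 - 4}}\right)^{2} = \left(4 + \frac{1}{\left(-39\right) \frac{1}{4}}\right)^{2} = \left(4 + \frac{1}{- \frac{39}{4}}\right)^{2} = \left(4 - \frac{4}{39}\right)^{2} = \left(\frac{152}{39}\right)^{2} = \frac{23104}{1521}$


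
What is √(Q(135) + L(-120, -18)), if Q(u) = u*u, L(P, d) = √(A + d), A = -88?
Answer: √(18225 + I*√106) ≈ 135.0 + 0.0381*I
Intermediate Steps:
L(P, d) = √(-88 + d)
Q(u) = u²
√(Q(135) + L(-120, -18)) = √(135² + √(-88 - 18)) = √(18225 + √(-106)) = √(18225 + I*√106)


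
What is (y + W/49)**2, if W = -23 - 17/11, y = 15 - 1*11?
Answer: 3556996/290521 ≈ 12.243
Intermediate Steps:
y = 4 (y = 15 - 11 = 4)
W = -270/11 (W = -23 - 17/11 = -270/11 ≈ -24.545)
(y + W/49)**2 = (4 - 270/11/49)**2 = (4 - 270/11*1/49)**2 = (4 - 270/539)**2 = (1886/539)**2 = 3556996/290521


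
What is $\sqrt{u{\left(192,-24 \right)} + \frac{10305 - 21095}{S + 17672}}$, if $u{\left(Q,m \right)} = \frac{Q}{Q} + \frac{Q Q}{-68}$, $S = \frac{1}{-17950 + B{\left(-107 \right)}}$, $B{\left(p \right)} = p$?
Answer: $\frac{i \sqrt{15941966768294167542857}}{5424756151} \approx 23.275 i$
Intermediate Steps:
$S = - \frac{1}{18057}$ ($S = \frac{1}{-17950 - 107} = \frac{1}{-18057} = - \frac{1}{18057} \approx -5.538 \cdot 10^{-5}$)
$u{\left(Q,m \right)} = 1 - \frac{Q^{2}}{68}$ ($u{\left(Q,m \right)} = 1 + Q^{2} \left(- \frac{1}{68}\right) = 1 - \frac{Q^{2}}{68}$)
$\sqrt{u{\left(192,-24 \right)} + \frac{10305 - 21095}{S + 17672}} = \sqrt{\left(1 - \frac{192^{2}}{68}\right) + \frac{10305 - 21095}{- \frac{1}{18057} + 17672}} = \sqrt{\left(1 - \frac{9216}{17}\right) - \frac{10790}{\frac{319103303}{18057}}} = \sqrt{\left(1 - \frac{9216}{17}\right) - \frac{194835030}{319103303}} = \sqrt{- \frac{9199}{17} - \frac{194835030}{319103303}} = \sqrt{- \frac{2938743479807}{5424756151}} = \frac{i \sqrt{15941966768294167542857}}{5424756151}$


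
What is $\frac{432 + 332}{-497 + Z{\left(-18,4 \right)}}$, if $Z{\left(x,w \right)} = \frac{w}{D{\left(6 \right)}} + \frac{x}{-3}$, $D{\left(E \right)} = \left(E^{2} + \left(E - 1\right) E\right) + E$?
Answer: $- \frac{13752}{8837} \approx -1.5562$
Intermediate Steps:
$D{\left(E \right)} = E + E^{2} + E \left(-1 + E\right)$ ($D{\left(E \right)} = \left(E^{2} + \left(-1 + E\right) E\right) + E = \left(E^{2} + E \left(-1 + E\right)\right) + E = E + E^{2} + E \left(-1 + E\right)$)
$Z{\left(x,w \right)} = - \frac{x}{3} + \frac{w}{72}$ ($Z{\left(x,w \right)} = \frac{w}{2 \cdot 6^{2}} + \frac{x}{-3} = \frac{w}{2 \cdot 36} + x \left(- \frac{1}{3}\right) = \frac{w}{72} - \frac{x}{3} = - \frac{x}{3} + \frac{w}{72}$)
$\frac{432 + 332}{-497 + Z{\left(-18,4 \right)}} = \frac{432 + 332}{-497 + \left(\left(- \frac{1}{3}\right) \left(-18\right) + \frac{1}{72} \cdot 4\right)} = \frac{764}{-497 + \left(6 + \frac{1}{18}\right)} = \frac{764}{-497 + \frac{109}{18}} = \frac{764}{- \frac{8837}{18}} = 764 \left(- \frac{18}{8837}\right) = - \frac{13752}{8837}$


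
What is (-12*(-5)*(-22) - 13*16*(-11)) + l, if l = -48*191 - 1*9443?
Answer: -17643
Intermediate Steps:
l = -18611 (l = -9168 - 9443 = -18611)
(-12*(-5)*(-22) - 13*16*(-11)) + l = (-12*(-5)*(-22) - 13*16*(-11)) - 18611 = (60*(-22) - 208*(-11)) - 18611 = (-1320 + 2288) - 18611 = 968 - 18611 = -17643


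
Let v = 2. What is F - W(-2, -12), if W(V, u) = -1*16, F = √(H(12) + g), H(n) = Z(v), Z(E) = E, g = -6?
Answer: 16 + 2*I ≈ 16.0 + 2.0*I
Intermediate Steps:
H(n) = 2
F = 2*I (F = √(2 - 6) = √(-4) = 2*I ≈ 2.0*I)
W(V, u) = -16
F - W(-2, -12) = 2*I - 1*(-16) = 2*I + 16 = 16 + 2*I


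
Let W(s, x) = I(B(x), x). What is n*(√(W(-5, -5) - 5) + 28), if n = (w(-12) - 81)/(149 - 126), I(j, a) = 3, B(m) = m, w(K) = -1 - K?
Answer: -1960/23 - 70*I*√2/23 ≈ -85.217 - 4.3041*I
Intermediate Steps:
W(s, x) = 3
n = -70/23 (n = ((-1 - 1*(-12)) - 81)/(149 - 126) = ((-1 + 12) - 81)/23 = (11 - 81)*(1/23) = -70*1/23 = -70/23 ≈ -3.0435)
n*(√(W(-5, -5) - 5) + 28) = -70*(√(3 - 5) + 28)/23 = -70*(√(-2) + 28)/23 = -70*(I*√2 + 28)/23 = -70*(28 + I*√2)/23 = -1960/23 - 70*I*√2/23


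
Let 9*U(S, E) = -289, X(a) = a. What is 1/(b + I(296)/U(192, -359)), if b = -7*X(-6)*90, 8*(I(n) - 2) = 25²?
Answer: 2312/8733591 ≈ 0.00026473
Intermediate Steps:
I(n) = 641/8 (I(n) = 2 + (⅛)*25² = 2 + (⅛)*625 = 2 + 625/8 = 641/8)
U(S, E) = -289/9 (U(S, E) = (⅑)*(-289) = -289/9)
b = 3780 (b = -7*(-6)*90 = 42*90 = 3780)
1/(b + I(296)/U(192, -359)) = 1/(3780 + 641/(8*(-289/9))) = 1/(3780 + (641/8)*(-9/289)) = 1/(3780 - 5769/2312) = 1/(8733591/2312) = 2312/8733591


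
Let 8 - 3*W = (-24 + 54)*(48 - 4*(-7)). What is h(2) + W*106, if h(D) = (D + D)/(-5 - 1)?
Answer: -80278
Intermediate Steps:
h(D) = -D/3 (h(D) = (2*D)/(-6) = (2*D)*(-1/6) = -D/3)
W = -2272/3 (W = 8/3 - (-24 + 54)*(48 - 4*(-7))/3 = 8/3 - 10*(48 + 28) = 8/3 - 10*76 = 8/3 - 1/3*2280 = 8/3 - 760 = -2272/3 ≈ -757.33)
h(2) + W*106 = -1/3*2 - 2272/3*106 = -2/3 - 240832/3 = -80278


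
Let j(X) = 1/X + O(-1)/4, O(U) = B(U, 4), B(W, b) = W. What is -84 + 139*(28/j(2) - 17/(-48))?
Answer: 745595/48 ≈ 15533.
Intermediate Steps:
O(U) = U
j(X) = -¼ + 1/X (j(X) = 1/X - 1/4 = 1/X - 1*¼ = 1/X - ¼ = -¼ + 1/X)
-84 + 139*(28/j(2) - 17/(-48)) = -84 + 139*(28/(((¼)*(4 - 1*2)/2)) - 17/(-48)) = -84 + 139*(28/(((¼)*(½)*(4 - 2))) - 17*(-1/48)) = -84 + 139*(28/(((¼)*(½)*2)) + 17/48) = -84 + 139*(28/(¼) + 17/48) = -84 + 139*(28*4 + 17/48) = -84 + 139*(112 + 17/48) = -84 + 139*(5393/48) = -84 + 749627/48 = 745595/48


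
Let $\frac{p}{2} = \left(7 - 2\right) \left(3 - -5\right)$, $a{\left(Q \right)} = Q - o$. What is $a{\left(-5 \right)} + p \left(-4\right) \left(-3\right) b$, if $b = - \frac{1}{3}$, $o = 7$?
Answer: $-332$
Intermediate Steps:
$b = - \frac{1}{3}$ ($b = \left(-1\right) \frac{1}{3} = - \frac{1}{3} \approx -0.33333$)
$a{\left(Q \right)} = -7 + Q$ ($a{\left(Q \right)} = Q - 7 = -7 + Q$)
$p = 80$ ($p = 2 \left(7 - 2\right) \left(3 - -5\right) = 2 \cdot 5 \left(3 + 5\right) = 2 \cdot 5 \cdot 8 = 2 \cdot 40 = 80$)
$a{\left(-5 \right)} + p \left(-4\right) \left(-3\right) b = \left(-7 - 5\right) + 80 \left(-4\right) \left(-3\right) \left(- \frac{1}{3}\right) = -12 + 80 \cdot 12 \left(- \frac{1}{3}\right) = -12 + 80 \left(-4\right) = -12 - 320 = -332$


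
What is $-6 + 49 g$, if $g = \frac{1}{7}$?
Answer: $1$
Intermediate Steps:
$g = \frac{1}{7} \approx 0.14286$
$-6 + 49 g = -6 + 49 \cdot \frac{1}{7} = -6 + 7 = 1$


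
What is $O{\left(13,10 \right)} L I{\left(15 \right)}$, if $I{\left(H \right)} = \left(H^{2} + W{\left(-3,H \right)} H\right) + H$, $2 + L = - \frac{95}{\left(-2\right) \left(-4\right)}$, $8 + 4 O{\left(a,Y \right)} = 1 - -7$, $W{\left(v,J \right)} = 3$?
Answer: $0$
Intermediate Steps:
$O{\left(a,Y \right)} = 0$ ($O{\left(a,Y \right)} = -2 + \frac{1 - -7}{4} = -2 + \frac{1 + 7}{4} = -2 + \frac{1}{4} \cdot 8 = -2 + 2 = 0$)
$L = - \frac{111}{8}$ ($L = -2 - \frac{95}{\left(-2\right) \left(-4\right)} = -2 - \frac{95}{8} = - \frac{111}{8} \approx -13.875$)
$I{\left(H \right)} = H^{2} + 4 H$ ($I{\left(H \right)} = \left(H^{2} + 3 H\right) + H = H^{2} + 4 H$)
$O{\left(13,10 \right)} L I{\left(15 \right)} = 0 \left(- \frac{111}{8}\right) 15 \left(4 + 15\right) = 0 \cdot 15 \cdot 19 = 0 \cdot 285 = 0$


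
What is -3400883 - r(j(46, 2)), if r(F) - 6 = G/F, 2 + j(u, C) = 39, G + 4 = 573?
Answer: -125833462/37 ≈ -3.4009e+6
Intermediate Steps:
G = 569 (G = -4 + 573 = 569)
j(u, C) = 37 (j(u, C) = -2 + 39 = 37)
r(F) = 6 + 569/F
-3400883 - r(j(46, 2)) = -3400883 - (6 + 569/37) = -3400883 - 1*791/37 = -3400883 - 791/37 = -125833462/37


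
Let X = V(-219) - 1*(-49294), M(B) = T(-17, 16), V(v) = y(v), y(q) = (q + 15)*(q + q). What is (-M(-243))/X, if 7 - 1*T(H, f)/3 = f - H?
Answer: 39/69323 ≈ 0.00056258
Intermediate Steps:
y(q) = 2*q*(15 + q) (y(q) = (15 + q)*(2*q) = 2*q*(15 + q))
T(H, f) = 21 - 3*f + 3*H (T(H, f) = 21 - 3*(f - H) = 21 + (-3*f + 3*H) = 21 - 3*f + 3*H)
V(v) = 2*v*(15 + v)
M(B) = -78 (M(B) = 21 - 3*16 + 3*(-17) = 21 - 48 - 51 = -78)
X = 138646 (X = 2*(-219)*(15 - 219) - 1*(-49294) = 2*(-219)*(-204) + 49294 = 89352 + 49294 = 138646)
(-M(-243))/X = -1*(-78)/138646 = 78*(1/138646) = 39/69323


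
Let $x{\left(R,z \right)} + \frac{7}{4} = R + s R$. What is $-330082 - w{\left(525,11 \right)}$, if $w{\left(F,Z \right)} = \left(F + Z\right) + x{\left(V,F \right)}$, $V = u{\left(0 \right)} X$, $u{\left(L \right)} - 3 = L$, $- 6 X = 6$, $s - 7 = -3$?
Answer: $- \frac{1322405}{4} \approx -3.306 \cdot 10^{5}$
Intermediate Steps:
$s = 4$ ($s = 7 - 3 = 4$)
$X = -1$ ($X = \left(- \frac{1}{6}\right) 6 = -1$)
$u{\left(L \right)} = 3 + L$
$V = -3$ ($V = \left(3 + 0\right) \left(-1\right) = 3 \left(-1\right) = -3$)
$x{\left(R,z \right)} = - \frac{7}{4} + 5 R$ ($x{\left(R,z \right)} = - \frac{7}{4} + \left(R + 4 R\right) = - \frac{7}{4} + 5 R$)
$w{\left(F,Z \right)} = - \frac{67}{4} + F + Z$ ($w{\left(F,Z \right)} = \left(F + Z\right) + \left(- \frac{7}{4} + 5 \left(-3\right)\right) = \left(F + Z\right) - \frac{67}{4} = - \frac{67}{4} + F + Z$)
$-330082 - w{\left(525,11 \right)} = -330082 - \left(- \frac{67}{4} + 525 + 11\right) = -330082 - \frac{2077}{4} = - \frac{1322405}{4}$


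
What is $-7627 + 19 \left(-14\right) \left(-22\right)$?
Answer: $-1775$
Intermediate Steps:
$-7627 + 19 \left(-14\right) \left(-22\right) = -7627 - -5852 = -7627 + 5852 = -1775$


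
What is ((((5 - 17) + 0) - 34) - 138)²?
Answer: 33856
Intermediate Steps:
((((5 - 17) + 0) - 34) - 138)² = (((-12 + 0) - 34) - 138)² = ((-12 - 34) - 138)² = (-46 - 138)² = (-184)² = 33856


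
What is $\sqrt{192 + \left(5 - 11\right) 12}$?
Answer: $2 \sqrt{30} \approx 10.954$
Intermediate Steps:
$\sqrt{192 + \left(5 - 11\right) 12} = \sqrt{192 - 72} = \sqrt{120} = 2 \sqrt{30}$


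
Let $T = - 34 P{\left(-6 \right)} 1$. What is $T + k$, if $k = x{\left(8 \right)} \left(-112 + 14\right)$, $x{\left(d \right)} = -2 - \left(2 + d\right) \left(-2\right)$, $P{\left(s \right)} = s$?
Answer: $-1560$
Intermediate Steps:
$T = 204$ ($T = \left(-34\right) \left(-6\right) 1 = 204 \cdot 1 = 204$)
$x{\left(d \right)} = 2 + 2 d$ ($x{\left(d \right)} = -2 - \left(-4 - 2 d\right) = -2 + \left(4 + 2 d\right) = 2 + 2 d$)
$k = -1764$ ($k = \left(2 + 2 \cdot 8\right) \left(-112 + 14\right) = \left(2 + 16\right) \left(-98\right) = 18 \left(-98\right) = -1764$)
$T + k = 204 - 1764 = -1560$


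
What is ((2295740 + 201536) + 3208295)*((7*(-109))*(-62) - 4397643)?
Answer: -24821156627427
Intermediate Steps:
((2295740 + 201536) + 3208295)*((7*(-109))*(-62) - 4397643) = (2497276 + 3208295)*(-763*(-62) - 4397643) = 5705571*(47306 - 4397643) = 5705571*(-4350337) = -24821156627427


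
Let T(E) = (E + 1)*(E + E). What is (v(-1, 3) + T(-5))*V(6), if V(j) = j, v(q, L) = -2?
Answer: 228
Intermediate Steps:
T(E) = 2*E*(1 + E) (T(E) = (1 + E)*(2*E) = 2*E*(1 + E))
(v(-1, 3) + T(-5))*V(6) = (-2 + 2*(-5)*(1 - 5))*6 = (-2 + 2*(-5)*(-4))*6 = (-2 + 40)*6 = 38*6 = 228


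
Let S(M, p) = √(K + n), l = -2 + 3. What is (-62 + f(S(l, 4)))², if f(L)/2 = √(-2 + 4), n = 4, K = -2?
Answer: 3852 - 248*√2 ≈ 3501.3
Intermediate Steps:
l = 1
S(M, p) = √2 (S(M, p) = √(-2 + 4) = √2)
f(L) = 2*√2 (f(L) = 2*√(-2 + 4) = 2*√2)
(-62 + f(S(l, 4)))² = (-62 + 2*√2)²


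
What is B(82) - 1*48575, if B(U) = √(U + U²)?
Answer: -48575 + √6806 ≈ -48493.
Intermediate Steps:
B(82) - 1*48575 = √(82*(1 + 82)) - 1*48575 = √(82*83) - 48575 = √6806 - 48575 = -48575 + √6806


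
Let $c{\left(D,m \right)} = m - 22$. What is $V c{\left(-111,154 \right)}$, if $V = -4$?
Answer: $-528$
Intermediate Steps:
$c{\left(D,m \right)} = -22 + m$
$V c{\left(-111,154 \right)} = - 4 \left(-22 + 154\right) = \left(-4\right) 132 = -528$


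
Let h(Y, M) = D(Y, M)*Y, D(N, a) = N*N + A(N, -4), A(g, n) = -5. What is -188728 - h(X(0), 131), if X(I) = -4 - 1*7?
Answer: -187452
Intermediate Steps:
X(I) = -11 (X(I) = -4 - 7 = -11)
D(N, a) = -5 + N**2 (D(N, a) = N*N - 5 = N**2 - 5 = -5 + N**2)
h(Y, M) = Y*(-5 + Y**2) (h(Y, M) = (-5 + Y**2)*Y = Y*(-5 + Y**2))
-188728 - h(X(0), 131) = -188728 - (-11)*(-5 + (-11)**2) = -188728 - (-11)*(-5 + 121) = -188728 - (-11)*116 = -188728 - 1*(-1276) = -188728 + 1276 = -187452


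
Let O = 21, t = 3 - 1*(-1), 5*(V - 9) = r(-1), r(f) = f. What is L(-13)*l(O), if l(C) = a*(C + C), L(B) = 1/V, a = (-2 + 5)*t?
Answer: 630/11 ≈ 57.273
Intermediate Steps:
V = 44/5 (V = 9 + (⅕)*(-1) = 9 - ⅕ = 44/5 ≈ 8.8000)
t = 4 (t = 3 + 1 = 4)
a = 12 (a = (-2 + 5)*4 = 3*4 = 12)
L(B) = 5/44 (L(B) = 1/(44/5) = 5/44)
l(C) = 24*C (l(C) = 12*(C + C) = 12*(2*C) = 24*C)
L(-13)*l(O) = 5*(24*21)/44 = (5/44)*504 = 630/11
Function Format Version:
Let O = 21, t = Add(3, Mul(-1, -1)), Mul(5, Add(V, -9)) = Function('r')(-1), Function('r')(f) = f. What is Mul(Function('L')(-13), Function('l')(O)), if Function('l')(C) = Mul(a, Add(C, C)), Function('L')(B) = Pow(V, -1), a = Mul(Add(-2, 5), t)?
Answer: Rational(630, 11) ≈ 57.273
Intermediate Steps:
V = Rational(44, 5) (V = Add(9, Mul(Rational(1, 5), -1)) = Add(9, Rational(-1, 5)) = Rational(44, 5) ≈ 8.8000)
t = 4 (t = Add(3, 1) = 4)
a = 12 (a = Mul(Add(-2, 5), 4) = Mul(3, 4) = 12)
Function('L')(B) = Rational(5, 44) (Function('L')(B) = Pow(Rational(44, 5), -1) = Rational(5, 44))
Function('l')(C) = Mul(24, C) (Function('l')(C) = Mul(12, Add(C, C)) = Mul(12, Mul(2, C)) = Mul(24, C))
Mul(Function('L')(-13), Function('l')(O)) = Mul(Rational(5, 44), Mul(24, 21)) = Mul(Rational(5, 44), 504) = Rational(630, 11)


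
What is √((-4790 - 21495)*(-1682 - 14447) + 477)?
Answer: √423951242 ≈ 20590.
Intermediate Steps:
√((-4790 - 21495)*(-1682 - 14447) + 477) = √(-26285*(-16129) + 477) = √(423950765 + 477) = √423951242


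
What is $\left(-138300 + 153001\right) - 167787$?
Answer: $-153086$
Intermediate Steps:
$\left(-138300 + 153001\right) - 167787 = 14701 - 167787 = -153086$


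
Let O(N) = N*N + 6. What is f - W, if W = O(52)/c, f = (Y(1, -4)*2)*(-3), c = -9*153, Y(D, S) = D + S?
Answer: 27496/1377 ≈ 19.968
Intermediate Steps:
O(N) = 6 + N² (O(N) = N² + 6 = 6 + N²)
c = -1377
f = 18 (f = ((1 - 4)*2)*(-3) = -3*2*(-3) = -6*(-3) = 18)
W = -2710/1377 (W = (6 + 52²)/(-1377) = (6 + 2704)*(-1/1377) = 2710*(-1/1377) = -2710/1377 ≈ -1.9680)
f - W = 18 - 1*(-2710/1377) = 18 + 2710/1377 = 27496/1377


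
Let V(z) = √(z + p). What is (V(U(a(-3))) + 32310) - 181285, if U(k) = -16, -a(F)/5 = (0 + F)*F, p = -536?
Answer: -148975 + 2*I*√138 ≈ -1.4898e+5 + 23.495*I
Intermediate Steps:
a(F) = -5*F² (a(F) = -5*(0 + F)*F = -5*F*F = -5*F²)
V(z) = √(-536 + z) (V(z) = √(z - 536) = √(-536 + z))
(V(U(a(-3))) + 32310) - 181285 = (√(-536 - 16) + 32310) - 181285 = (√(-552) + 32310) - 181285 = (2*I*√138 + 32310) - 181285 = (32310 + 2*I*√138) - 181285 = -148975 + 2*I*√138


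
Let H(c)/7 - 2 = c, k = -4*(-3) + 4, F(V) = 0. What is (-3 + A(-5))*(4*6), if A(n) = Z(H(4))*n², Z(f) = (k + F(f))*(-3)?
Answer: -28872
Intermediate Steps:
k = 16 (k = 12 + 4 = 16)
H(c) = 14 + 7*c
Z(f) = -48 (Z(f) = (16 + 0)*(-3) = 16*(-3) = -48)
A(n) = -48*n²
(-3 + A(-5))*(4*6) = (-3 - 48*(-5)²)*(4*6) = (-3 - 48*25)*24 = (-3 - 1200)*24 = -1203*24 = -28872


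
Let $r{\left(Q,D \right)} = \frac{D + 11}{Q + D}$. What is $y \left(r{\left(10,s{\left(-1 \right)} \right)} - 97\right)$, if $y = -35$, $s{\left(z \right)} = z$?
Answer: $\frac{30205}{9} \approx 3356.1$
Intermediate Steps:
$r{\left(Q,D \right)} = \frac{11 + D}{D + Q}$
$y \left(r{\left(10,s{\left(-1 \right)} \right)} - 97\right) = - 35 \left(\frac{11 - 1}{-1 + 10} - 97\right) = - 35 \left(\frac{1}{9} \cdot 10 - 97\right) = - 35 \left(\frac{10}{9} - 97\right) = \left(-35\right) \left(- \frac{863}{9}\right) = \frac{30205}{9}$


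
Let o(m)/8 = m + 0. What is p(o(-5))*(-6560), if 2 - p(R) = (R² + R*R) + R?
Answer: 20716480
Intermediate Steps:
o(m) = 8*m (o(m) = 8*(m + 0) = 8*m)
p(R) = 2 - R - 2*R² (p(R) = 2 - ((R² + R*R) + R) = 2 - ((R² + R²) + R) = 2 - (2*R² + R) = 2 - (R + 2*R²) = 2 + (-R - 2*R²) = 2 - R - 2*R²)
p(o(-5))*(-6560) = (2 - 8*(-5) - 2*(8*(-5))²)*(-6560) = (2 - 1*(-40) - 2*(-40)²)*(-6560) = (2 + 40 - 2*1600)*(-6560) = (2 + 40 - 3200)*(-6560) = -3158*(-6560) = 20716480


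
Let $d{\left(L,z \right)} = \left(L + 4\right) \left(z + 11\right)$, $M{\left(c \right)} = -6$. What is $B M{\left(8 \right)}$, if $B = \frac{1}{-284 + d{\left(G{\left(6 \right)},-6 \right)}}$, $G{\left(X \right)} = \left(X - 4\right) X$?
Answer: $\frac{1}{34} \approx 0.029412$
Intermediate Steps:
$G{\left(X \right)} = X \left(-4 + X\right)$ ($G{\left(X \right)} = \left(-4 + X\right) X = X \left(-4 + X\right)$)
$d{\left(L,z \right)} = \left(4 + L\right) \left(11 + z\right)$
$B = - \frac{1}{204}$ ($B = \frac{1}{-284 + \left(44 + 4 \left(-6\right) + 11 \cdot 6 \left(-4 + 6\right) + 6 \left(-4 + 6\right) \left(-6\right)\right)} = \frac{1}{-284 + \left(44 - 24 + 11 \cdot 6 \cdot 2 + 6 \cdot 2 \left(-6\right)\right)} = \frac{1}{-284 + \left(44 - 24 + 11 \cdot 12 + 12 \left(-6\right)\right)} = \frac{1}{-284 + \left(44 - 24 + 132 - 72\right)} = \frac{1}{-284 + 80} = \frac{1}{-204} = - \frac{1}{204} \approx -0.004902$)
$B M{\left(8 \right)} = \left(- \frac{1}{204}\right) \left(-6\right) = \frac{1}{34}$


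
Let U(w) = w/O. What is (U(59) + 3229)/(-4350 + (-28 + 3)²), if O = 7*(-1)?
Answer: -22544/26075 ≈ -0.86458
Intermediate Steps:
O = -7
U(w) = -w/7 (U(w) = w/(-7) = w*(-⅐) = -w/7)
(U(59) + 3229)/(-4350 + (-28 + 3)²) = (-⅐*59 + 3229)/(-4350 + (-28 + 3)²) = (-59/7 + 3229)/(-4350 + (-25)²) = 22544/(7*(-4350 + 625)) = (22544/7)/(-3725) = (22544/7)*(-1/3725) = -22544/26075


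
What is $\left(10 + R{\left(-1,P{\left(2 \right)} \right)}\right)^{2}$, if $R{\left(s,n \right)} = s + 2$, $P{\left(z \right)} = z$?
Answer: $121$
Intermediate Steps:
$R{\left(s,n \right)} = 2 + s$
$\left(10 + R{\left(-1,P{\left(2 \right)} \right)}\right)^{2} = \left(10 + \left(2 - 1\right)\right)^{2} = \left(10 + 1\right)^{2} = 11^{2} = 121$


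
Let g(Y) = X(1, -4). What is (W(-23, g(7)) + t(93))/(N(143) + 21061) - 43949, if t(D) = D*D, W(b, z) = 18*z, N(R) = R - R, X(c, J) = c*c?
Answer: -925601222/21061 ≈ -43949.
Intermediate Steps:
X(c, J) = c²
g(Y) = 1 (g(Y) = 1² = 1)
N(R) = 0
t(D) = D²
(W(-23, g(7)) + t(93))/(N(143) + 21061) - 43949 = (18*1 + 93²)/(0 + 21061) - 43949 = (18 + 8649)/21061 - 43949 = 8667*(1/21061) - 43949 = 8667/21061 - 43949 = -925601222/21061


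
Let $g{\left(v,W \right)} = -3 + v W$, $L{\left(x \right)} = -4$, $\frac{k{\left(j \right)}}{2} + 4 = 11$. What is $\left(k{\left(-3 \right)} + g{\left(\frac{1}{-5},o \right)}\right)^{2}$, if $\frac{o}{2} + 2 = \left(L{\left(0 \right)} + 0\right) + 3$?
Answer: $\frac{3721}{25} \approx 148.84$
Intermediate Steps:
$k{\left(j \right)} = 14$ ($k{\left(j \right)} = -8 + 2 \cdot 11 = -8 + 22 = 14$)
$o = -6$ ($o = -4 + 2 \left(\left(-4 + 0\right) + 3\right) = -4 + 2 \left(-4 + 3\right) = -4 + 2 \left(-1\right) = -4 - 2 = -6$)
$g{\left(v,W \right)} = -3 + W v$
$\left(k{\left(-3 \right)} + g{\left(\frac{1}{-5},o \right)}\right)^{2} = \left(14 - \left(3 + \frac{6}{-5}\right)\right)^{2} = \left(14 - \frac{9}{5}\right)^{2} = \left(\frac{61}{5}\right)^{2} = \frac{3721}{25}$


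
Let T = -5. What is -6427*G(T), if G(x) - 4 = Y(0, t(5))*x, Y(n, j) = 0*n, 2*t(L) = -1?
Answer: -25708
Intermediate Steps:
t(L) = -½ (t(L) = (½)*(-1) = -½)
Y(n, j) = 0
G(x) = 4 (G(x) = 4 + 0*x = 4 + 0 = 4)
-6427*G(T) = -6427*4 = -25708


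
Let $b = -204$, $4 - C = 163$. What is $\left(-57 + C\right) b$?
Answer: $44064$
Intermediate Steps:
$C = -159$ ($C = 4 - 163 = -159$)
$\left(-57 + C\right) b = \left(-57 - 159\right) \left(-204\right) = \left(-216\right) \left(-204\right) = 44064$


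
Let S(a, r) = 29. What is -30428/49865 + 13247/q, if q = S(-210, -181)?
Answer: 659679243/1446085 ≈ 456.18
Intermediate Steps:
q = 29
-30428/49865 + 13247/q = -30428/49865 + 13247/29 = 659679243/1446085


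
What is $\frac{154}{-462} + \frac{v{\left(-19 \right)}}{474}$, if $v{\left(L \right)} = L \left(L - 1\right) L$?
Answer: $- \frac{3689}{237} \approx -15.565$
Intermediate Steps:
$v{\left(L \right)} = L^{2} \left(-1 + L\right)$ ($v{\left(L \right)} = L \left(L - 1\right) L = L \left(-1 + L\right) L = L^{2} \left(-1 + L\right)$)
$\frac{154}{-462} + \frac{v{\left(-19 \right)}}{474} = \frac{154}{-462} + \frac{\left(-19\right)^{2} \left(-1 - 19\right)}{474} = 154 \left(- \frac{1}{462}\right) + 361 \left(-20\right) \frac{1}{474} = - \frac{1}{3} - \frac{3610}{237} = - \frac{3689}{237}$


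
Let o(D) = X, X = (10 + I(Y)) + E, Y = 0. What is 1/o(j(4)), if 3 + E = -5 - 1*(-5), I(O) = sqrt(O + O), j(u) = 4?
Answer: 1/7 ≈ 0.14286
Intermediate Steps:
I(O) = sqrt(2)*sqrt(O) (I(O) = sqrt(2*O) = sqrt(2)*sqrt(O))
E = -3 (E = -3 + (-5 - 1*(-5)) = -3 + (-5 + 5) = -3 + 0 = -3)
X = 7 (X = (10 + sqrt(2)*sqrt(0)) - 3 = (10 + sqrt(2)*0) - 3 = (10 + 0) - 3 = 10 - 3 = 7)
o(D) = 7
1/o(j(4)) = 1/7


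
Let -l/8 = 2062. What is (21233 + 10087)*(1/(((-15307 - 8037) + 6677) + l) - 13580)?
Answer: -14105072904120/33163 ≈ -4.2533e+8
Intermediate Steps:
l = -16496 (l = -8*2062 = -16496)
(21233 + 10087)*(1/(((-15307 - 8037) + 6677) + l) - 13580) = (21233 + 10087)*(1/(((-15307 - 8037) + 6677) - 16496) - 13580) = 31320*(1/((-23344 + 6677) - 16496) - 13580) = 31320*(1/(-16667 - 16496) - 13580) = 31320*(1/(-33163) - 13580) = 31320*(-1/33163 - 13580) = 31320*(-450353541/33163) = -14105072904120/33163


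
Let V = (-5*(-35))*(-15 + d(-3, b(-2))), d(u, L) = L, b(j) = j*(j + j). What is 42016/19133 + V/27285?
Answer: 224593727/104408781 ≈ 2.1511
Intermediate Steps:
b(j) = 2*j² (b(j) = j*(2*j) = 2*j²)
V = -1225 (V = (-5*(-35))*(-15 + 2*(-2)²) = 175*(-15 + 2*4) = 175*(-15 + 8) = 175*(-7) = -1225)
42016/19133 + V/27285 = 42016/19133 - 1225/27285 = 42016*(1/19133) - 1225*1/27285 = 42016/19133 - 245/5457 = 224593727/104408781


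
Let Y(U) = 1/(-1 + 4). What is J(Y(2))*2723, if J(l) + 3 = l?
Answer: -21784/3 ≈ -7261.3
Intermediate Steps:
Y(U) = ⅓ (Y(U) = 1/3 = ⅓)
J(l) = -3 + l
J(Y(2))*2723 = (-3 + ⅓)*2723 = -8/3*2723 = -21784/3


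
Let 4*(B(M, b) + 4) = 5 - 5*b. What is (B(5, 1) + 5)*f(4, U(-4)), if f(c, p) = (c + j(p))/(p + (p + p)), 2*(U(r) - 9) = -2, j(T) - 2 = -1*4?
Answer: 1/12 ≈ 0.083333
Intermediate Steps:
j(T) = -2 (j(T) = 2 - 1*4 = 2 - 4 = -2)
B(M, b) = -11/4 - 5*b/4 (B(M, b) = -4 + (5 - 5*b)/4 = -4 + (5/4 - 5*b/4) = -11/4 - 5*b/4)
U(r) = 8 (U(r) = 9 + (½)*(-2) = 9 - 1 = 8)
f(c, p) = (-2 + c)/(3*p) (f(c, p) = (c - 2)/(p + (p + p)) = (-2 + c)/(p + 2*p) = (-2 + c)/((3*p)) = (-2 + c)*(1/(3*p)) = (-2 + c)/(3*p))
(B(5, 1) + 5)*f(4, U(-4)) = ((-11/4 - 5/4*1) + 5)*((⅓)*(-2 + 4)/8) = ((-11/4 - 5/4) + 5)*((⅓)*(⅛)*2) = (-4 + 5)*(1/12) = 1*(1/12) = 1/12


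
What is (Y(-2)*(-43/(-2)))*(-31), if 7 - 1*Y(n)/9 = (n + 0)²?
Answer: -35991/2 ≈ -17996.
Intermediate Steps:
Y(n) = 63 - 9*n² (Y(n) = 63 - 9*(n + 0)² = 63 - 9*n²)
(Y(-2)*(-43/(-2)))*(-31) = ((63 - 9*(-2)²)*(-43/(-2)))*(-31) = ((63 - 9*4)*(-43*(-½)))*(-31) = ((63 - 36)*(43/2))*(-31) = (27*(43/2))*(-31) = (1161/2)*(-31) = -35991/2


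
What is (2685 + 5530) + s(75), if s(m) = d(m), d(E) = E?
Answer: 8290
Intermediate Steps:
s(m) = m
(2685 + 5530) + s(75) = (2685 + 5530) + 75 = 8215 + 75 = 8290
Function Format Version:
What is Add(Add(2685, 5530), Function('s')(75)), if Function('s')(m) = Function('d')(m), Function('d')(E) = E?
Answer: 8290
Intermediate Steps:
Function('s')(m) = m
Add(Add(2685, 5530), Function('s')(75)) = Add(Add(2685, 5530), 75) = Add(8215, 75) = 8290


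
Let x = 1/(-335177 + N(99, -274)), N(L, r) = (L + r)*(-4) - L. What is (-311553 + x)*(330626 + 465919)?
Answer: -83030382392392305/334576 ≈ -2.4817e+11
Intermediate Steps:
N(L, r) = -5*L - 4*r (N(L, r) = (-4*L - 4*r) - L = -5*L - 4*r)
x = -1/334576 (x = 1/(-335177 + (-5*99 - 4*(-274))) = 1/(-335177 + (-495 + 1096)) = 1/(-335177 + 601) = 1/(-334576) = -1/334576 ≈ -2.9889e-6)
(-311553 + x)*(330626 + 465919) = (-311553 - 1/334576)*(330626 + 465919) = -104238156529/334576*796545 = -83030382392392305/334576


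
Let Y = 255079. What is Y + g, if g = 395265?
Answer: 650344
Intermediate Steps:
Y + g = 255079 + 395265 = 650344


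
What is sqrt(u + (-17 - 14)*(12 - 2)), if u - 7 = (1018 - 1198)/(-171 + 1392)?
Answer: 3*I*sqrt(5579563)/407 ≈ 17.411*I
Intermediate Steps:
u = 2789/407 (u = 7 + (1018 - 1198)/(-171 + 1392) = 7 - 180/1221 = 7 - 180*1/1221 = 7 - 60/407 = 2789/407 ≈ 6.8526)
sqrt(u + (-17 - 14)*(12 - 2)) = sqrt(2789/407 + (-17 - 14)*(12 - 2)) = sqrt(2789/407 - 31*10) = sqrt(2789/407 - 310) = sqrt(-123381/407) = 3*I*sqrt(5579563)/407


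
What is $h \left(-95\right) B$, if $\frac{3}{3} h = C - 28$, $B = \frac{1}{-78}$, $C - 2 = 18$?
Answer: $- \frac{380}{39} \approx -9.7436$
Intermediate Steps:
$C = 20$ ($C = 2 + 18 = 20$)
$B = - \frac{1}{78} \approx -0.012821$
$h = -8$ ($h = 20 - 28 = -8$)
$h \left(-95\right) B = \left(-8\right) \left(-95\right) \left(- \frac{1}{78}\right) = 760 \left(- \frac{1}{78}\right) = - \frac{380}{39}$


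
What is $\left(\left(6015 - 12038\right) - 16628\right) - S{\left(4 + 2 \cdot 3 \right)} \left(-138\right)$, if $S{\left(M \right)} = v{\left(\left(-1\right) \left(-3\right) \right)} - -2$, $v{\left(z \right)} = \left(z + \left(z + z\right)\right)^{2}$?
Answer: $-11197$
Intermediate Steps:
$v{\left(z \right)} = 9 z^{2}$ ($v{\left(z \right)} = \left(z + 2 z\right)^{2} = \left(3 z\right)^{2} = 9 z^{2}$)
$S{\left(M \right)} = 83$ ($S{\left(M \right)} = 9 \left(\left(-1\right) \left(-3\right)\right)^{2} - -2 = 9 \cdot 3^{2} + 2 = 9 \cdot 9 + 2 = 81 + 2 = 83$)
$\left(\left(6015 - 12038\right) - 16628\right) - S{\left(4 + 2 \cdot 3 \right)} \left(-138\right) = \left(\left(6015 - 12038\right) - 16628\right) - 83 \left(-138\right) = \left(-6023 - 16628\right) - -11454 = -22651 + 11454 = -11197$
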